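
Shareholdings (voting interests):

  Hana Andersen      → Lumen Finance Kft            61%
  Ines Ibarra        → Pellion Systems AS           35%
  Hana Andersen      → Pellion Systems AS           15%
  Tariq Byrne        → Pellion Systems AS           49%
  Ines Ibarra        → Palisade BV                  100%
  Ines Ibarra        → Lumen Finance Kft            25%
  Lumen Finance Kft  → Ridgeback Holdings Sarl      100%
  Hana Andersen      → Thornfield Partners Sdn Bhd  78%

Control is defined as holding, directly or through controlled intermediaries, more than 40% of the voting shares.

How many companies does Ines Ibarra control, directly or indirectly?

Ines holds 100% of Palisade, so Ines controls Palisade.
No other company's threshold is met.
Ines controls 1 company.

1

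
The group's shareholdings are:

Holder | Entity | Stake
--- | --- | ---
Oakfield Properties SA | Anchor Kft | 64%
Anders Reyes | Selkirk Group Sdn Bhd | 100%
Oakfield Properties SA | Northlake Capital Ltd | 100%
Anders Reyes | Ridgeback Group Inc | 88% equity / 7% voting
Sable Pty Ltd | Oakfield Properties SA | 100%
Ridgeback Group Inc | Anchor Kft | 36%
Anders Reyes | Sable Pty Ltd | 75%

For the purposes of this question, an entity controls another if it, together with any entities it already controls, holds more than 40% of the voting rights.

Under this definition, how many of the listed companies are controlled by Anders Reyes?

5

Anders holds 100% of Selkirk, so Anders controls Selkirk.
Anders holds 75% of Sable, so Anders controls Sable.
Sable holds 100% of Oakfield, so Anders controls Oakfield.
Oakfield holds 64% of Anchor, so Anders controls Anchor.
Oakfield holds 100% of Northlake, so Anders controls Northlake.
No other company's threshold is met.
Anders controls 5 companies.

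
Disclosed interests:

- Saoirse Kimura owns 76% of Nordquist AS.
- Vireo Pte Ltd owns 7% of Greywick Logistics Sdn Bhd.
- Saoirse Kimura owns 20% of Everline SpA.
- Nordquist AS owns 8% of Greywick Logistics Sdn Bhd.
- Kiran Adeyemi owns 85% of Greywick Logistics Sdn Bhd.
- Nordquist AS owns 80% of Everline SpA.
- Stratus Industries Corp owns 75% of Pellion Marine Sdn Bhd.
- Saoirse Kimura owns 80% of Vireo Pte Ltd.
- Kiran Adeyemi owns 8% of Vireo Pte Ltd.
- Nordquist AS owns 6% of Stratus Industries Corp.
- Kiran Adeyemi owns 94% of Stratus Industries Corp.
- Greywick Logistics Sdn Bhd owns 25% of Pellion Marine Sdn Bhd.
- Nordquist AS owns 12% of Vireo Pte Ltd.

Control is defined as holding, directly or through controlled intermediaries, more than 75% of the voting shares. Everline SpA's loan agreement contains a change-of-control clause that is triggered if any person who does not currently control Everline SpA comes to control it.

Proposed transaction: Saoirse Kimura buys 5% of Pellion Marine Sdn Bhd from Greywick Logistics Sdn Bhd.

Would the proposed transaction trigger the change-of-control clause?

No

The purchase adds only to Saoirse's holdings (Greywick's stake shrinks), so Saoirse is the only person who could newly come to control Everline.
Saoirse holds 76% of Nordquist, so Saoirse controls Nordquist.
Nordquist and Saoirse together hold 80% + 20% = 100% of Everline, so Saoirse controls Everline.
So Saoirse already controls Everline before the transaction.
After the purchase, Saoirse holds 5% of Pellion directly, and Greywick's stake falls to 20%.
Saoirse controlled Everline already, so this is not a new person acquiring control; every other person's position is unchanged or reduced.
No new person acquires control, so the clause is not triggered.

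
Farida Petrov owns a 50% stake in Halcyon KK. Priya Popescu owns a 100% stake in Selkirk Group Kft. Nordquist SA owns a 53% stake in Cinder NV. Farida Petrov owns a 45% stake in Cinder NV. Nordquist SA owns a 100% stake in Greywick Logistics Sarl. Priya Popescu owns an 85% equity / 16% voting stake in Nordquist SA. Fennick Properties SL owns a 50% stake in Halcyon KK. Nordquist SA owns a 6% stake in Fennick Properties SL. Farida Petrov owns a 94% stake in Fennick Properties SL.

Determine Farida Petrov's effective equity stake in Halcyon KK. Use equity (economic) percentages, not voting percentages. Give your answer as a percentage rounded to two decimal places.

Farida reaches Halcyon along 2 paths.
Via Fennick: 94% × 50% = 47%.
Direct stake: 50% = 50%.
Total: 47% + 50% = 97%.
Rounded: 97.00%.

97.00%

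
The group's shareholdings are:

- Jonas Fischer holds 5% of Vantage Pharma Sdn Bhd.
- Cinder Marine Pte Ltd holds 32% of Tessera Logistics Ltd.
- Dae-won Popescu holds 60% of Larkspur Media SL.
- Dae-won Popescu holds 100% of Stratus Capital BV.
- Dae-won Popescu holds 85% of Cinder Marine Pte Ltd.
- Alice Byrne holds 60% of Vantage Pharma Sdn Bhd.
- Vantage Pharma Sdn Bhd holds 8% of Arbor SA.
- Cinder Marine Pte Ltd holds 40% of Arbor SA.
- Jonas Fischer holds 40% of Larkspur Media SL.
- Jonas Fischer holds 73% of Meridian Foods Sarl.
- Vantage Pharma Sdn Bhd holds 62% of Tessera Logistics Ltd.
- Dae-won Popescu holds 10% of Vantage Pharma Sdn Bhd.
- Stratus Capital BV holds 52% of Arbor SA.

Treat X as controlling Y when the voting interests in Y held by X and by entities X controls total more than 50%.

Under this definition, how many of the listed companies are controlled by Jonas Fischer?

1

Jonas holds 73% of Meridian, so Jonas controls Meridian.
No other company's threshold is met.
Jonas controls 1 company.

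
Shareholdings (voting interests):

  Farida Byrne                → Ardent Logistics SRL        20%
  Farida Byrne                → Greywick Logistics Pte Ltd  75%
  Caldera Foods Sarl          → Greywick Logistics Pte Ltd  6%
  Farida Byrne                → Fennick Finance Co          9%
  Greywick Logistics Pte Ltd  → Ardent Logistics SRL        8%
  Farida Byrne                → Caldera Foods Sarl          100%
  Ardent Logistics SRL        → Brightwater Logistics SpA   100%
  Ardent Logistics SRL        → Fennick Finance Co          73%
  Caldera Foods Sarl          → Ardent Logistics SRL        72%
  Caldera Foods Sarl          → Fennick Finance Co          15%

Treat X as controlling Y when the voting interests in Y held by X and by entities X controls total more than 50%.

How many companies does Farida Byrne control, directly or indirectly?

Farida holds 100% of Caldera, so Farida controls Caldera.
Farida and Caldera together hold 75% + 6% = 81% of Greywick, so Farida controls Greywick.
Greywick and Farida and Caldera together hold 8% + 20% + 72% = 100% of Ardent, so Farida controls Ardent.
Ardent and Caldera and Farida together hold 73% + 15% + 9% = 97% of Fennick, so Farida controls Fennick.
Ardent holds 100% of Brightwater, so Farida controls Brightwater.
Farida controls 5 companies.

5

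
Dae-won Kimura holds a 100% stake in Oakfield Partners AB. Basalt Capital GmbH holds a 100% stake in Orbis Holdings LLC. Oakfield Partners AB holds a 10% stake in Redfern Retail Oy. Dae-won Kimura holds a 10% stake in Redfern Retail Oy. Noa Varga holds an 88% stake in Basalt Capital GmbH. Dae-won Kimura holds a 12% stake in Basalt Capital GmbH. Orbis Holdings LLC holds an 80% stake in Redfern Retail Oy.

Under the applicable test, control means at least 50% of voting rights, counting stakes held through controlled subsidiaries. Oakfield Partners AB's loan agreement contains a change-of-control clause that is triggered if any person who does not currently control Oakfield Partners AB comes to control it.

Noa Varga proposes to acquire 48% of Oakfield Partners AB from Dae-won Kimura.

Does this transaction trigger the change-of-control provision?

The purchase adds only to Noa's holdings (Dae-won's stake shrinks), so Noa is the only person who could newly come to control Oakfield.
Noa holds 88% of Basalt, so Noa controls Basalt.
Basalt holds 100% of Orbis, so Noa controls Orbis.
Orbis holds 80% of Redfern, so Noa controls Redfern.
Neither Noa nor any entity Noa controls holds any voting interest in Oakfield.
So before the transaction, Noa does not control Oakfield.
After the purchase, Noa holds 48% of Oakfield directly, and Dae-won's stake falls to 52%.
After the transaction, Noa's side holds 48% of Oakfield, not ≥ 50%, so Noa still does not control Oakfield.
No new person acquires control, so the clause is not triggered.

No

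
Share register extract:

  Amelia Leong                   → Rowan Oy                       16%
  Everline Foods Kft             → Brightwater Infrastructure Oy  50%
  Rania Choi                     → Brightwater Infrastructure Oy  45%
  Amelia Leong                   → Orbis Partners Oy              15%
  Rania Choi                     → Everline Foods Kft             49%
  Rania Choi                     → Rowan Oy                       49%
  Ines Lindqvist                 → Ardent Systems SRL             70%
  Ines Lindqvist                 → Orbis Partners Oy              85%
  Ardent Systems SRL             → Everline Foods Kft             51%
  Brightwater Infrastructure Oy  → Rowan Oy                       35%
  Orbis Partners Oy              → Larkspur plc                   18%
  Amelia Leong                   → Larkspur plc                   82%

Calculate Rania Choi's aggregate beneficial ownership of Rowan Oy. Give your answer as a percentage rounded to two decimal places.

73.33%

Rania reaches Rowan along 3 paths.
Via Brightwater: 45% × 35% = 15.75%.
Via Everline → Brightwater: 49% × 50% × 35% = 8.575%.
Direct stake: 49% = 49%.
Total: 15.75% + 8.575% + 49% = 73.325%.
Rounded: 73.33%.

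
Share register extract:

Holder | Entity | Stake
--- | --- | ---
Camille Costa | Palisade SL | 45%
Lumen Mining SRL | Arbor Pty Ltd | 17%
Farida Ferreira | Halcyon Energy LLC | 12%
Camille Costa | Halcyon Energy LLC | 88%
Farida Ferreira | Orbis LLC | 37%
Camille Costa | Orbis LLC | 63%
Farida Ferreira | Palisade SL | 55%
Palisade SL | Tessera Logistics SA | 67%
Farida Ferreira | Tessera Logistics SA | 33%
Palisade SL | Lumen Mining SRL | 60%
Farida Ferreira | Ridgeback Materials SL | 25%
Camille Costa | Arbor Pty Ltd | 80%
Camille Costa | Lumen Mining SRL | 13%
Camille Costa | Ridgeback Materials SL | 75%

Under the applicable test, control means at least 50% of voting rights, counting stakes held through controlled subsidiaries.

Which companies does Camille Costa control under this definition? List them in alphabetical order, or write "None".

Camille holds 75% of Ridgeback, so Camille controls Ridgeback.
Camille holds 88% of Halcyon, so Camille controls Halcyon.
Camille holds 63% of Orbis, so Camille controls Orbis.
Camille holds 80% of Arbor, so Camille controls Arbor.
No other company's threshold is met.

Arbor Pty Ltd, Halcyon Energy LLC, Orbis LLC, Ridgeback Materials SL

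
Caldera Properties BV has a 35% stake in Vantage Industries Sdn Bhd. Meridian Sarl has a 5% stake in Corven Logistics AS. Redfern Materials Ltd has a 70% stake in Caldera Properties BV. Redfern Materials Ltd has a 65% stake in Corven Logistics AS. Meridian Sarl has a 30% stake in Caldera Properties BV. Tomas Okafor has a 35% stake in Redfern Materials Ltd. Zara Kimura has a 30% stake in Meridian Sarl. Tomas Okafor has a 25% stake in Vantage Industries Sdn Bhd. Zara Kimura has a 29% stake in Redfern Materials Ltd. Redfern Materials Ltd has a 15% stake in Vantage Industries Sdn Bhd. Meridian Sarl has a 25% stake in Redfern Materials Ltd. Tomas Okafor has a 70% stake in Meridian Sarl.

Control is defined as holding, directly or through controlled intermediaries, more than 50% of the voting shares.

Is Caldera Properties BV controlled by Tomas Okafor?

Tomas holds 70% of Meridian, so Tomas controls Meridian.
Tomas and Meridian together hold 35% + 25% = 60% of Redfern, so Tomas controls Redfern.
Redfern and Meridian together hold 70% + 30% = 100% of Caldera, so Tomas controls Caldera.

Yes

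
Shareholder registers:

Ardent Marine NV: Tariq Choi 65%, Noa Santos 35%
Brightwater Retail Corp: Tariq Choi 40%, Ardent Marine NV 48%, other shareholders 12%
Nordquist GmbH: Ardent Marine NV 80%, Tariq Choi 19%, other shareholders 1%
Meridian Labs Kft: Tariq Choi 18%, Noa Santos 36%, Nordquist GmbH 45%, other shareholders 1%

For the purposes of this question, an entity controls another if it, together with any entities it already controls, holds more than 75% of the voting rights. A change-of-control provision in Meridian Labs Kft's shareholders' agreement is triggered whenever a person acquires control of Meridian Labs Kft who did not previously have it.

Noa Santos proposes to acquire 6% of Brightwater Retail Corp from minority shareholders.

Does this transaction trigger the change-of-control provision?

No

The purchase changes only Noa's holdings, so Noa is the only person who could newly come to control Meridian.
Noa's largest direct stake is 36% in Meridian, which does not meet the threshold, so Noa controls no company.
In Meridian, Noa's side holds only 36%, not > 75%.
So before the transaction, Noa does not control Meridian.
After the purchase, Noa holds 6% of Brightwater directly.
Noa's side now holds 6% of Brightwater, not > 75%, so Noa still does not control Brightwater.
After the transaction, Noa's side holds 36% of Meridian, not > 75%, so Noa still does not control Meridian.
No new person acquires control, so the clause is not triggered.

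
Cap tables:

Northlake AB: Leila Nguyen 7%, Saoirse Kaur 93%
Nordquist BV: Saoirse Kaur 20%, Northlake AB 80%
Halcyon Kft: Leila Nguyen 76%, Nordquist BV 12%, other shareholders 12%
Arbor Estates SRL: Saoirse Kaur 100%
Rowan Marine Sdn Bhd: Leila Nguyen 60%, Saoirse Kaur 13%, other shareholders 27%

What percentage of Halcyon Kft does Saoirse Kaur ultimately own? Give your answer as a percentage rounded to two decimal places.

11.33%

Saoirse reaches Halcyon along 2 paths.
Via Nordquist: 20% × 12% = 2.4%.
Via Northlake → Nordquist: 93% × 80% × 12% = 8.928%.
Total: 2.4% + 8.928% = 11.328%.
Rounded: 11.33%.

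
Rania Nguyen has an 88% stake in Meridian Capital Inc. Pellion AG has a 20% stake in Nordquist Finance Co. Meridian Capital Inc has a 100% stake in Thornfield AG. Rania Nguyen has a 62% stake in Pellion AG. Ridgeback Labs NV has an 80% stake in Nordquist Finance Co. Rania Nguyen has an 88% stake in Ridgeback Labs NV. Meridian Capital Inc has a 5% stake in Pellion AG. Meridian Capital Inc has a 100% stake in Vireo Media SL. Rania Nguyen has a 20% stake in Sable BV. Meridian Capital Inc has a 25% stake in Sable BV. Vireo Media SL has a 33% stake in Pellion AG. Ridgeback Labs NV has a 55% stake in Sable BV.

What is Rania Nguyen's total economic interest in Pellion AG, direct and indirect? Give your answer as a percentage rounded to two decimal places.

95.44%

Rania reaches Pellion along 3 paths.
Via Meridian → Vireo: 88% × 100% × 33% = 29.04%.
Via Meridian: 88% × 5% = 4.4%.
Direct stake: 62% = 62%.
Total: 29.04% + 4.4% + 62% = 95.44%.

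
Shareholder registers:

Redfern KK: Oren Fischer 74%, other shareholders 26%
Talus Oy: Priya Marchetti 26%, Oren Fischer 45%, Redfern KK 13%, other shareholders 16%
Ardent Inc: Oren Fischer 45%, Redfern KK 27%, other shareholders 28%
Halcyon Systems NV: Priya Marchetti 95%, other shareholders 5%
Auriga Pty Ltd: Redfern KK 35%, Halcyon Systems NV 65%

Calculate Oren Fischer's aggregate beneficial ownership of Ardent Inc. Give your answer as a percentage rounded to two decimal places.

Oren reaches Ardent along 2 paths.
Direct stake: 45% = 45%.
Via Redfern: 74% × 27% = 19.98%.
Total: 45% + 19.98% = 64.98%.

64.98%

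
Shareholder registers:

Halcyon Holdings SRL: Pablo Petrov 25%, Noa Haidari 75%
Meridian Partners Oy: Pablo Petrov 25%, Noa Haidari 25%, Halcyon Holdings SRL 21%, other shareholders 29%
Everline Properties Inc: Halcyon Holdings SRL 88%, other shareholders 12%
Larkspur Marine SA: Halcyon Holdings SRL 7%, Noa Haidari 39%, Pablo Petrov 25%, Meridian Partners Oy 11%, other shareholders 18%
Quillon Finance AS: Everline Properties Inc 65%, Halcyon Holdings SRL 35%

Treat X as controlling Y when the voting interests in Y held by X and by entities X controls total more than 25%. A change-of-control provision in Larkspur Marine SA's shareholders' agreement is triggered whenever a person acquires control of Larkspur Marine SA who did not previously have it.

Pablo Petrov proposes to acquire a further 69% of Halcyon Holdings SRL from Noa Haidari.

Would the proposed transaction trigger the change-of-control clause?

Yes

The purchase adds only to Pablo's holdings (Noa's stake shrinks), so Pablo is the only person who could newly come to control Larkspur.
Pablo's largest direct stake is 25% in Halcyon, which does not meet the threshold, so Pablo controls no company.
In Larkspur, Pablo's side holds only 25%, not > 25%.
So before the transaction, Pablo does not control Larkspur.
After the purchase, Pablo's direct stake in Halcyon rises to 25% + 69% = 94%, and Noa's stake falls to 6%.
Pablo holds 94% of Halcyon, so Pablo controls Halcyon.
Pablo and Halcyon together hold 25% + 21% = 46% of Meridian, so Pablo controls Meridian.
Halcyon and Pablo and Meridian together hold 7% + 25% + 11% = 43% of Larkspur, so Pablo controls Larkspur.
Pablo did not control Larkspur before and does after, so the clause is triggered.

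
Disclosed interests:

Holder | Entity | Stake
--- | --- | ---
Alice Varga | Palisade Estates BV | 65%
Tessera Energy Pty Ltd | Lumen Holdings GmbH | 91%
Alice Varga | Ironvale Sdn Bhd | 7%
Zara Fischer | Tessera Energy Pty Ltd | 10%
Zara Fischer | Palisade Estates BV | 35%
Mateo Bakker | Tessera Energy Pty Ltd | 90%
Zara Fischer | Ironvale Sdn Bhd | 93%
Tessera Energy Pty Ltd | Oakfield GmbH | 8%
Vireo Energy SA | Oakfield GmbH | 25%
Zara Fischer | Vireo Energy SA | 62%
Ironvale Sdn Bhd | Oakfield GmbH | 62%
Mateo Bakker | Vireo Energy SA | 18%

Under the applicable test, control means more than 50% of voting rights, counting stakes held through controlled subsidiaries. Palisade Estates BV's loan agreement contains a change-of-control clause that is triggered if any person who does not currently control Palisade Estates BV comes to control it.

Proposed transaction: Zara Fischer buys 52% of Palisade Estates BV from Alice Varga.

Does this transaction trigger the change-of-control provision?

The purchase adds only to Zara's holdings (Alice's stake shrinks), so Zara is the only person who could newly come to control Palisade.
Zara holds 93% of Ironvale, so Zara controls Ironvale.
Zara holds 62% of Vireo, so Zara controls Vireo.
Ironvale and Vireo together hold 62% + 25% = 87% of Oakfield, so Zara controls Oakfield.
In Palisade, Zara's side holds only 35%, not > 50%.
So before the transaction, Zara does not control Palisade.
After the purchase, Zara's direct stake in Palisade rises to 35% + 52% = 87%, and Alice's stake falls to 13%.
Zara holds 87% of Palisade, so Zara controls Palisade.
Zara did not control Palisade before and does after, so the clause is triggered.

Yes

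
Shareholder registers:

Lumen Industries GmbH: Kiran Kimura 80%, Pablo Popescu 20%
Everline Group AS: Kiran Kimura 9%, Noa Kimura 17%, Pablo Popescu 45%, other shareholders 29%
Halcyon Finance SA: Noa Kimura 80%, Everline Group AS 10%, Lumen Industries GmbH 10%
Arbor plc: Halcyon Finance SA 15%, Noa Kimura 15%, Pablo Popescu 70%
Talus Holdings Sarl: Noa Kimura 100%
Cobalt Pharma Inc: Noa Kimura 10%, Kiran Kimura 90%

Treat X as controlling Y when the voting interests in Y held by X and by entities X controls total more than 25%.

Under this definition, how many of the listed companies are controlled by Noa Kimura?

Noa holds 80% of Halcyon, so Noa controls Halcyon.
Halcyon and Noa together hold 15% + 15% = 30% of Arbor, so Noa controls Arbor.
Noa holds 100% of Talus, so Noa controls Talus.
No other company's threshold is met.
Noa controls 3 companies.

3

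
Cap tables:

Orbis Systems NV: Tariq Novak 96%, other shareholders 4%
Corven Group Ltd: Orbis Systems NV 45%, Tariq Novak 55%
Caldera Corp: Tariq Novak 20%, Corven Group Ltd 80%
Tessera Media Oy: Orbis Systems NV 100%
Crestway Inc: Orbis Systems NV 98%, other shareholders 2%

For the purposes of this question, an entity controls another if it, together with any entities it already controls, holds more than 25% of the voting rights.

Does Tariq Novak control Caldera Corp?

Yes

Tariq holds 96% of Orbis, so Tariq controls Orbis.
Orbis and Tariq together hold 45% + 55% = 100% of Corven, so Tariq controls Corven.
Tariq and Corven together hold 20% + 80% = 100% of Caldera, so Tariq controls Caldera.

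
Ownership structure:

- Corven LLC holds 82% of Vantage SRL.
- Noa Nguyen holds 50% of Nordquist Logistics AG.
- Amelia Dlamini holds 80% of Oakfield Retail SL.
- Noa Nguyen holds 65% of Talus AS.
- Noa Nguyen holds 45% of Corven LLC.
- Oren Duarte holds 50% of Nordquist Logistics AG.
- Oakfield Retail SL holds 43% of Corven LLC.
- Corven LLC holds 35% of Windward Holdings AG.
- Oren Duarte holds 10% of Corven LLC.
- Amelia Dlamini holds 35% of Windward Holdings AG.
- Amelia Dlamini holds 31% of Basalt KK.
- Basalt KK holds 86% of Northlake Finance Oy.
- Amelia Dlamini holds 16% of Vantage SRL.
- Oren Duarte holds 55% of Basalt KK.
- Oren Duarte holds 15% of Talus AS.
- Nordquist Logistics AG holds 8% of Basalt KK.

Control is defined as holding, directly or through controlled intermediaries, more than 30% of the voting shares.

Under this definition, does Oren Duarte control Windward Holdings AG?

No

Oren holds 50% of Nordquist, so Oren controls Nordquist.
Nordquist and Oren together hold 8% + 55% = 63% of Basalt, so Oren controls Basalt.
Basalt holds 86% of Northlake, so Oren controls Northlake.
Neither Oren nor any entity Oren controls holds any voting interest in Windward.
So Oren does not control Windward.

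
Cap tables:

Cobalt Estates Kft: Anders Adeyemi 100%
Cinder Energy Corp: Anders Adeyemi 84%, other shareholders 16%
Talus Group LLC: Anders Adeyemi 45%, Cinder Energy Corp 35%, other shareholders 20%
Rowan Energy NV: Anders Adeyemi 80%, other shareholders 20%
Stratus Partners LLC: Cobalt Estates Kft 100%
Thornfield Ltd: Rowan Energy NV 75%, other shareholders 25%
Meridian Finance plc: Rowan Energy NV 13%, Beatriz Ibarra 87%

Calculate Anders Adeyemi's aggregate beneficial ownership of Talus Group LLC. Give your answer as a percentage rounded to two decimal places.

Anders reaches Talus along 2 paths.
Direct stake: 45% = 45%.
Via Cinder: 84% × 35% = 29.4%.
Total: 45% + 29.4% = 74.4%.
Rounded: 74.40%.

74.40%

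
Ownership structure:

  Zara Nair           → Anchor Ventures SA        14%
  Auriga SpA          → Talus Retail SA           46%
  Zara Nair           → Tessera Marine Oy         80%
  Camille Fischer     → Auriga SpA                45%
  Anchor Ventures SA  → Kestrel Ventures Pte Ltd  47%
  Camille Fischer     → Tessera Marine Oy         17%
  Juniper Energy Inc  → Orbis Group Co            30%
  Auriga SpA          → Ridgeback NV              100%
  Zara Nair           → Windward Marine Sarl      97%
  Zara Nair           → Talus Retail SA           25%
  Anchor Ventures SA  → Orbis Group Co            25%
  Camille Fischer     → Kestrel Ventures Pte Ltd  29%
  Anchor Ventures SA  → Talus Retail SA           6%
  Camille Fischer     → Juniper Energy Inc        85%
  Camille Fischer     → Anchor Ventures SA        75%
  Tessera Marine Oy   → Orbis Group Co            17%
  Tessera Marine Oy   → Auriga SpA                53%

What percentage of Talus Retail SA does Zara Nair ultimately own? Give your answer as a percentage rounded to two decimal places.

Zara reaches Talus along 3 paths.
Via Tessera → Auriga: 80% × 53% × 46% = 19.504%.
Direct stake: 25% = 25%.
Via Anchor: 14% × 6% = 0.84%.
Total: 19.504% + 25% + 0.84% = 45.344%.
Rounded: 45.34%.

45.34%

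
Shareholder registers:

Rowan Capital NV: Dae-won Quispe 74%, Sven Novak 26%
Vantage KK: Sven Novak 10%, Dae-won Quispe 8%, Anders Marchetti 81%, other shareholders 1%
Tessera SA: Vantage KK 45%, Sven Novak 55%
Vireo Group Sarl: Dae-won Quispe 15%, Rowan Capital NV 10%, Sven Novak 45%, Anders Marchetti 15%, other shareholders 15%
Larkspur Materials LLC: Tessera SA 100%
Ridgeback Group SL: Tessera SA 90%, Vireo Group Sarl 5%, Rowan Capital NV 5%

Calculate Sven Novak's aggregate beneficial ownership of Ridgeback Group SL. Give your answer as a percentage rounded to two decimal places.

57.23%

Sven reaches Ridgeback along 5 paths.
Via Vantage → Tessera: 10% × 45% × 90% = 4.05%.
Via Tessera: 55% × 90% = 49.5%.
Via Rowan → Vireo: 26% × 10% × 5% = 0.13%.
Via Vireo: 45% × 5% = 2.25%.
Via Rowan: 26% × 5% = 1.3%.
Total: 4.05% + 49.5% + 0.13% + 2.25% + 1.3% = 57.23%.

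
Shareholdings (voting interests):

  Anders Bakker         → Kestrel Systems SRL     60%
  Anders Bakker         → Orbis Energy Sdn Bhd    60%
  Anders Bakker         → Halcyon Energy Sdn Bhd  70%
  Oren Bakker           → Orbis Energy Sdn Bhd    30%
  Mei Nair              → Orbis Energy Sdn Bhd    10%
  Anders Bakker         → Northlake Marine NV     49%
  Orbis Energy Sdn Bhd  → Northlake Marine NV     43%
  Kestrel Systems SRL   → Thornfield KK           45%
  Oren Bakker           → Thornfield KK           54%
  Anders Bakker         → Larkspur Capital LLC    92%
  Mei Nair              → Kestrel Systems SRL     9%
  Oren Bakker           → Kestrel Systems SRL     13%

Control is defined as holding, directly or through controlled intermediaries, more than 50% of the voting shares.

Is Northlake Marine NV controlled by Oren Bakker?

Oren holds 54% of Thornfield, so Oren controls Thornfield.
Neither Oren nor any entity Oren controls holds any voting interest in Northlake.
So Oren does not control Northlake.

No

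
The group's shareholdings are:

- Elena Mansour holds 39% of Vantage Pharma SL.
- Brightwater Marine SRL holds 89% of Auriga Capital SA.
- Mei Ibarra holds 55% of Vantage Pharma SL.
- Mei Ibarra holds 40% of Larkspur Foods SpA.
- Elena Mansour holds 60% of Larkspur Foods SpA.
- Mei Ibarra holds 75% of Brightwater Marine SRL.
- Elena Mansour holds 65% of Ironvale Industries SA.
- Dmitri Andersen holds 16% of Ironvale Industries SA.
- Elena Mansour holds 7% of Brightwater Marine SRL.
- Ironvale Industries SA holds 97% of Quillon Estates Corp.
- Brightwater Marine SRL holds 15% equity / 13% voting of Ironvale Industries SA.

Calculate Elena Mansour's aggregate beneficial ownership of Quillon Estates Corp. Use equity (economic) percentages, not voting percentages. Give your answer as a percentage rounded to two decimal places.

Elena reaches Quillon along 2 paths.
Via Brightwater → Ironvale: 7% × 15% × 97% = 1.0185%.
Via Ironvale: 65% × 97% = 63.05%.
Total: 1.0185% + 63.05% = 64.0685%.
Rounded: 64.07%.

64.07%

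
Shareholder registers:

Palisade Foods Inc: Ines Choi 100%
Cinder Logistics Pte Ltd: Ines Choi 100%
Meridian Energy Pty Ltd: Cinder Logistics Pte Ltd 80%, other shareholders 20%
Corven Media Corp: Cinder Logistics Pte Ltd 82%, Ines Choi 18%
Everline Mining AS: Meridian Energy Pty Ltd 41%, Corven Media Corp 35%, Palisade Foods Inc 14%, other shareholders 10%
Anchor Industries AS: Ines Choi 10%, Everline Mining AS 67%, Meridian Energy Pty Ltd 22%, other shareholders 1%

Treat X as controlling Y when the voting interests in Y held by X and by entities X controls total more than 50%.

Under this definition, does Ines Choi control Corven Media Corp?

Yes

Ines holds 100% of Cinder, so Ines controls Cinder.
Cinder and Ines together hold 82% + 18% = 100% of Corven, so Ines controls Corven.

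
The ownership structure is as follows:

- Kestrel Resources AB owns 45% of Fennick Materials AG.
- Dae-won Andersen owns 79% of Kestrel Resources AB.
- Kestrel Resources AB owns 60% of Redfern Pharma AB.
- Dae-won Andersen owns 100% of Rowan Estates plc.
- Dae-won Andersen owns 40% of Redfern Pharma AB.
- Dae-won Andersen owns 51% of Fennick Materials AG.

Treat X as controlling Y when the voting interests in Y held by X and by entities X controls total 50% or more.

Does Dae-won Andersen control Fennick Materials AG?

Dae-won holds 79% of Kestrel, so Dae-won controls Kestrel.
Kestrel and Dae-won together hold 45% + 51% = 96% of Fennick, so Dae-won controls Fennick.

Yes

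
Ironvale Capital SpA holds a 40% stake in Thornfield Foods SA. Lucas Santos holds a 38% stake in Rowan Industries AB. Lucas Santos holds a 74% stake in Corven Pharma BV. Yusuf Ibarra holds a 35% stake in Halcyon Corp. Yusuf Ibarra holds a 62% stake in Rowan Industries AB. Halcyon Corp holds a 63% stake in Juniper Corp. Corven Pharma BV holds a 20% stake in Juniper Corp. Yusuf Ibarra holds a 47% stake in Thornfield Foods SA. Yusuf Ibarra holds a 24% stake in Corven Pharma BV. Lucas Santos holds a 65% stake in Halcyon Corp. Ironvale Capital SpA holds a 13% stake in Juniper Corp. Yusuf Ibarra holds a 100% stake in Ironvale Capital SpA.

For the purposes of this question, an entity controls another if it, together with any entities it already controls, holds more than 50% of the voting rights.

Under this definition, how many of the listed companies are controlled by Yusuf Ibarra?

3

Yusuf holds 100% of Ironvale, so Yusuf controls Ironvale.
Ironvale and Yusuf together hold 40% + 47% = 87% of Thornfield, so Yusuf controls Thornfield.
Yusuf holds 62% of Rowan, so Yusuf controls Rowan.
No other company's threshold is met.
Yusuf controls 3 companies.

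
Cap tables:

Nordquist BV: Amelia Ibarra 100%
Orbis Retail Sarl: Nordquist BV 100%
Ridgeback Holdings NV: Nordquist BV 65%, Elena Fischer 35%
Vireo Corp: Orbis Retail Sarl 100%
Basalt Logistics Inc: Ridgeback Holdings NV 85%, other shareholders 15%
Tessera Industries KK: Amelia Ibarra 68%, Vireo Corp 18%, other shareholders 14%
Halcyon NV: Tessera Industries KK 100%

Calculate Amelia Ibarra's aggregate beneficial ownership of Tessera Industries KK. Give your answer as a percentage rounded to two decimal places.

86.00%

Amelia reaches Tessera along 2 paths.
Direct stake: 68% = 68%.
Via Nordquist → Orbis → Vireo: 100% × 100% × 100% × 18% = 18%.
Total: 68% + 18% = 86%.
Rounded: 86.00%.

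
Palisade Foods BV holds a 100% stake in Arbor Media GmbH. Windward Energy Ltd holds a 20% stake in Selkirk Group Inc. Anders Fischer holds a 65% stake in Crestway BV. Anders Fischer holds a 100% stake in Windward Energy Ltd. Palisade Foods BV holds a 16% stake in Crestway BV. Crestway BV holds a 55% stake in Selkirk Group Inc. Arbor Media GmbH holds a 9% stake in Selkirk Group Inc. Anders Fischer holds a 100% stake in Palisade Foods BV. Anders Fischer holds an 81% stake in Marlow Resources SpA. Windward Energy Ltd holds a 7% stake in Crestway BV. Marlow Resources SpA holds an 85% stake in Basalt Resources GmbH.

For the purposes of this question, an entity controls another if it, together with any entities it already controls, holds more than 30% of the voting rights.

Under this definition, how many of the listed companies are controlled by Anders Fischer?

7

Anders holds 100% of Palisade, so Anders controls Palisade.
Anders holds 100% of Windward, so Anders controls Windward.
Palisade holds 100% of Arbor, so Anders controls Arbor.
Windward and Palisade and Anders together hold 7% + 16% + 65% = 88% of Crestway, so Anders controls Crestway.
Arbor and Windward and Crestway together hold 9% + 20% + 55% = 84% of Selkirk, so Anders controls Selkirk.
Anders holds 81% of Marlow, so Anders controls Marlow.
Marlow holds 85% of Basalt, so Anders controls Basalt.
Anders controls 7 companies.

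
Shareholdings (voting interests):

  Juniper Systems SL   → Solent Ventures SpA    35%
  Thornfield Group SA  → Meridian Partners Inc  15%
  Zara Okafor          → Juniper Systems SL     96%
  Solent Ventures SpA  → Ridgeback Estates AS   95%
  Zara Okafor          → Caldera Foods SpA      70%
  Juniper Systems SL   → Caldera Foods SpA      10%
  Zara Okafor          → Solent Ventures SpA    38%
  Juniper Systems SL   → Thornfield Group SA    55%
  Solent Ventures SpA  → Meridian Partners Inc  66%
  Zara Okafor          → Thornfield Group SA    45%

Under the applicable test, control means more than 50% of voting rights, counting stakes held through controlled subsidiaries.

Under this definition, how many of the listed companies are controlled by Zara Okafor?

Zara holds 96% of Juniper, so Zara controls Juniper.
Juniper and Zara together hold 35% + 38% = 73% of Solent, so Zara controls Solent.
Juniper and Zara together hold 55% + 45% = 100% of Thornfield, so Zara controls Thornfield.
Solent and Thornfield together hold 66% + 15% = 81% of Meridian, so Zara controls Meridian.
Solent holds 95% of Ridgeback, so Zara controls Ridgeback.
Juniper and Zara together hold 10% + 70% = 80% of Caldera, so Zara controls Caldera.
Zara controls 6 companies.

6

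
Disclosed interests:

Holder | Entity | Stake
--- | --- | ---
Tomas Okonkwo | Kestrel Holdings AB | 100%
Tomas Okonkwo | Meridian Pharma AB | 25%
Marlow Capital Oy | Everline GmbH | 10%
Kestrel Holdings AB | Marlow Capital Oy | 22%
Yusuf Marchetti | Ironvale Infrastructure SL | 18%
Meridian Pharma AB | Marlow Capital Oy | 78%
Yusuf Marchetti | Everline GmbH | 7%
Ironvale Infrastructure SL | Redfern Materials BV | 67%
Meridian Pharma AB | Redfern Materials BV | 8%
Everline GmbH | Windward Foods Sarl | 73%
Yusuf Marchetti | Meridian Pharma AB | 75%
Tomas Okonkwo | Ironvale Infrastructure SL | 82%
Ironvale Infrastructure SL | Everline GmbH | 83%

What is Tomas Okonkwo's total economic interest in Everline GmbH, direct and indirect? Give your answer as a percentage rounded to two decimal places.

Tomas reaches Everline along 3 paths.
Via Kestrel → Marlow: 100% × 22% × 10% = 2.2%.
Via Meridian → Marlow: 25% × 78% × 10% = 1.95%.
Via Ironvale: 82% × 83% = 68.06%.
Total: 2.2% + 1.95% + 68.06% = 72.21%.

72.21%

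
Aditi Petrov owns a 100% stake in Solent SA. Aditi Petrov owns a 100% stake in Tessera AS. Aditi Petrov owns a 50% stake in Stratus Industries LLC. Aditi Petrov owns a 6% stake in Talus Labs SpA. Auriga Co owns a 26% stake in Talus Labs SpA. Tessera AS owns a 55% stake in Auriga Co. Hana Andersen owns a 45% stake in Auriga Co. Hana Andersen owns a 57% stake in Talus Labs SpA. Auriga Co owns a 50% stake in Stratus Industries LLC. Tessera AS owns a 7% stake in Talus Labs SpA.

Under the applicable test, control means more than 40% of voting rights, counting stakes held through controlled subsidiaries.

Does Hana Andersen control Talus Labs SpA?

Yes

Hana holds 45% of Auriga, so Hana controls Auriga.
Hana and Auriga together hold 57% + 26% = 83% of Talus, so Hana controls Talus.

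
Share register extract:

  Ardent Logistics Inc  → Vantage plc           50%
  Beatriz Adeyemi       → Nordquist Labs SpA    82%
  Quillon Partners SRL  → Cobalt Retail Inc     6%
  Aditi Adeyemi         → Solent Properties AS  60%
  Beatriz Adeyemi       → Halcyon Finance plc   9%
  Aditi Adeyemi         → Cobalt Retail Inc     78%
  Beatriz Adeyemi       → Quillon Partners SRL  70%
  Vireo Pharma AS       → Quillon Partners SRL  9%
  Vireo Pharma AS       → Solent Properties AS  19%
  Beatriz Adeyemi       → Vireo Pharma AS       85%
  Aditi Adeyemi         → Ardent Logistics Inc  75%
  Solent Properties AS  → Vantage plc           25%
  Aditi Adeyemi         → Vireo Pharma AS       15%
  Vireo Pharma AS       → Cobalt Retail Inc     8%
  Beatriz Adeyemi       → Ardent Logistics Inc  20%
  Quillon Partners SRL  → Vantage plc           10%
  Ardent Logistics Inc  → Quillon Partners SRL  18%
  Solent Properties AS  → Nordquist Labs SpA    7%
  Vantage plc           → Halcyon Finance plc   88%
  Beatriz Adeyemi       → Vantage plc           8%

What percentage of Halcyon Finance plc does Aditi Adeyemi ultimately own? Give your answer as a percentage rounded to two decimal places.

48.13%

Aditi reaches Halcyon along 5 paths.
Via Ardent → Vantage: 75% × 50% × 88% = 33%.
Via Solent → Vantage: 60% × 25% × 88% = 13.2%.
Via Vireo → Solent → Vantage: 15% × 19% × 25% × 88% = 0.627%.
Via Vireo → Quillon → Vantage: 15% × 9% × 10% × 88% = 0.1188%.
Via Ardent → Quillon → Vantage: 75% × 18% × 10% × 88% = 1.188%.
Total: 33% + 13.2% + 0.627% + 0.1188% + 1.188% = 48.1338%.
Rounded: 48.13%.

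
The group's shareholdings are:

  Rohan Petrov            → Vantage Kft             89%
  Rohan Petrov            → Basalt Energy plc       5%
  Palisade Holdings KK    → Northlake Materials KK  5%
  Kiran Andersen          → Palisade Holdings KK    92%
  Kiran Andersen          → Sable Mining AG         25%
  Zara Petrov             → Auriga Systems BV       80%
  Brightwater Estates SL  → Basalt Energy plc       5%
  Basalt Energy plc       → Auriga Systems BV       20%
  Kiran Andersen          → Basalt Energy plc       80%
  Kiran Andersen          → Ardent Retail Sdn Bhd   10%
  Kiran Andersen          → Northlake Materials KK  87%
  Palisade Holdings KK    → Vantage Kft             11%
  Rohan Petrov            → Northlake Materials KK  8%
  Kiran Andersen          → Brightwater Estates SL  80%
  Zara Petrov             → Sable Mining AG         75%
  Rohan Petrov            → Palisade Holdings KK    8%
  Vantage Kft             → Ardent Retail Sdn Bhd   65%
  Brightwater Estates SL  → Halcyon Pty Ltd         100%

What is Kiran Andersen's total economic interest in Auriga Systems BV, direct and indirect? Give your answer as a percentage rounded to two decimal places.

Kiran reaches Auriga along 2 paths.
Via Brightwater → Basalt: 80% × 5% × 20% = 0.8%.
Via Basalt: 80% × 20% = 16%.
Total: 0.8% + 16% = 16.8%.
Rounded: 16.80%.

16.80%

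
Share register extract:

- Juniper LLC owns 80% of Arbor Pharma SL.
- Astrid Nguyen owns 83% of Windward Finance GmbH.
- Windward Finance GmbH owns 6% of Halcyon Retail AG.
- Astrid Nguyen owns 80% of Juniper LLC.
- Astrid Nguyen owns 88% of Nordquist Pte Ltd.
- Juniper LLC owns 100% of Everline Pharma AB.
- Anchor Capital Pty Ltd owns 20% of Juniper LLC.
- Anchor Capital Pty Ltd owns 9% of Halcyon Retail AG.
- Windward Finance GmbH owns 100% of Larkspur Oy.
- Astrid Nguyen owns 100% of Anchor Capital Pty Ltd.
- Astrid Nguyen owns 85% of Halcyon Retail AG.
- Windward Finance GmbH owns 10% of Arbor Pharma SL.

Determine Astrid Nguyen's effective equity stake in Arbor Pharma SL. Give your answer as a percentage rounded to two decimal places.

88.30%

Astrid reaches Arbor along 3 paths.
Via Anchor → Juniper: 100% × 20% × 80% = 16%.
Via Juniper: 80% × 80% = 64%.
Via Windward: 83% × 10% = 8.3%.
Total: 16% + 64% + 8.3% = 88.3%.
Rounded: 88.30%.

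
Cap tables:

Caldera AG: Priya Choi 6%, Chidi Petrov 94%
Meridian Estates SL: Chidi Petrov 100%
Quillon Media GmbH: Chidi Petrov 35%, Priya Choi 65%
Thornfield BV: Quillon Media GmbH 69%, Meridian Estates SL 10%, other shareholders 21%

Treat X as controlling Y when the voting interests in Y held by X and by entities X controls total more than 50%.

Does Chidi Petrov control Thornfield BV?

Chidi holds 94% of Caldera, so Chidi controls Caldera.
Chidi holds 100% of Meridian, so Chidi controls Meridian.
In Thornfield, Chidi's side holds only 10%, not > 50%.
So Chidi does not control Thornfield.

No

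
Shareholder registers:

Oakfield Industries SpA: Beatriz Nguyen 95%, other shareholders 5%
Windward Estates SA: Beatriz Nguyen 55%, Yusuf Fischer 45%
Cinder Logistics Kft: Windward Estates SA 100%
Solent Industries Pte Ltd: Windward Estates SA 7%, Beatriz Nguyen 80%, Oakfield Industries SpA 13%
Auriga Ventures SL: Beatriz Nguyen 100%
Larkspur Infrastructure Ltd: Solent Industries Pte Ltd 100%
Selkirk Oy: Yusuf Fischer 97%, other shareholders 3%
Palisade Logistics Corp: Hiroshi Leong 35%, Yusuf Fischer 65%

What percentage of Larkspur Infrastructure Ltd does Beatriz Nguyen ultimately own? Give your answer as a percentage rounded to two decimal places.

96.20%

Beatriz reaches Larkspur along 3 paths.
Via Windward → Solent: 55% × 7% × 100% = 3.85%.
Via Solent: 80% × 100% = 80%.
Via Oakfield → Solent: 95% × 13% × 100% = 12.35%.
Total: 3.85% + 80% + 12.35% = 96.2%.
Rounded: 96.20%.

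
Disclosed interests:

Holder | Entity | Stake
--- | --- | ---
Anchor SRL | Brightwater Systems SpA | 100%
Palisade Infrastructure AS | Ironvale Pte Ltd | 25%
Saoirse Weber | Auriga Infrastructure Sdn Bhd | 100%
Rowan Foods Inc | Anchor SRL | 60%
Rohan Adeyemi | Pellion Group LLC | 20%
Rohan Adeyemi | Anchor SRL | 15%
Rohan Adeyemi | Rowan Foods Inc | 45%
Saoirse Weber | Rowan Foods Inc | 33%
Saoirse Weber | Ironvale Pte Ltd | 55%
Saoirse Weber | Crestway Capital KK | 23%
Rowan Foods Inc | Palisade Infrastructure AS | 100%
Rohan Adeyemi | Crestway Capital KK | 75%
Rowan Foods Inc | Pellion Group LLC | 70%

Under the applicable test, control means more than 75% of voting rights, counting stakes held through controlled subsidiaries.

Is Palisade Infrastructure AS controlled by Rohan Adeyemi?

Rohan's largest direct stake is 75% in Crestway, which does not meet the threshold, so Rohan controls no company.
Neither Rohan nor any entity Rohan controls holds any voting interest in Palisade.
So Rohan does not control Palisade.

No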